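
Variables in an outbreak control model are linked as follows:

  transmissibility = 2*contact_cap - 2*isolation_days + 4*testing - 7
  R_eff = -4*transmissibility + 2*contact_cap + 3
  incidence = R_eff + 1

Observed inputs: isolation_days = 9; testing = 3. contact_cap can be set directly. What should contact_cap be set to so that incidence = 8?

contact_cap = 8

Substituting into the transmissibility equation gives transmissibility = 2*contact_cap - 13.
Substituting into the R_eff equation gives R_eff = -6*contact_cap + 55.
This gives incidence = -6*contact_cap + 56.
Solve -6*contact_cap + 56 = 8: contact_cap = (8 - 56) / -6 = 8.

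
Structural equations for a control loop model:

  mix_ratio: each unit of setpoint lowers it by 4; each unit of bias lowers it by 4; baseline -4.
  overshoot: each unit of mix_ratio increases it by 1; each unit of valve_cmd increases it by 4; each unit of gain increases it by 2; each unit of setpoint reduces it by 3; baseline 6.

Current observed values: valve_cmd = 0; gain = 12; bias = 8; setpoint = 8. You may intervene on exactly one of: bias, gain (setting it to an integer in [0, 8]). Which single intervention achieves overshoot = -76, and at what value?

set gain = 5

Intervening on bias: overshoot = -4*bias - 30. Reaching -76 requires bias = 23/2, not an integer.
Intervening on gain: with other inputs at their observed values, overshoot = 2*gain - 86. Solving for -76 gives gain = 5, within [0, 8].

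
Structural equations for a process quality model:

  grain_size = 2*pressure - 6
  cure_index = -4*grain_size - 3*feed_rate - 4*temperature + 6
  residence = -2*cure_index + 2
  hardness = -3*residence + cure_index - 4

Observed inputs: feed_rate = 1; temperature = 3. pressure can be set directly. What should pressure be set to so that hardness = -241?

Substituting into the cure_index equation gives cure_index = -8*pressure + 15.
Substituting into the residence equation gives residence = 16*pressure - 28.
Substituting into the hardness equation gives hardness = -56*pressure + 95.
Solve -56*pressure + 95 = -241: pressure = (-241 - 95) / -56 = 6.

pressure = 6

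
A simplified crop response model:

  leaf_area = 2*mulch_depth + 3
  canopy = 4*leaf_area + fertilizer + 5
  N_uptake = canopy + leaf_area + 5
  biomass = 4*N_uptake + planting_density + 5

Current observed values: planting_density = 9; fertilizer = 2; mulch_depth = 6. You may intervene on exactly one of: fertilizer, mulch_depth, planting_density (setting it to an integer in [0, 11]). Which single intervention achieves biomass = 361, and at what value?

set planting_density = 8

Intervening on fertilizer: biomass = 4*fertilizer + 354. Reaching 361 requires fertilizer = 7/4, not an integer.
Intervening on mulch_depth: biomass = 40*mulch_depth + 122. Reaching 361 requires mulch_depth = 239/40, not an integer.
Intervening on planting_density: with other inputs at their observed values, biomass = planting_density + 353. Solving for 361 gives planting_density = 8, within [0, 11].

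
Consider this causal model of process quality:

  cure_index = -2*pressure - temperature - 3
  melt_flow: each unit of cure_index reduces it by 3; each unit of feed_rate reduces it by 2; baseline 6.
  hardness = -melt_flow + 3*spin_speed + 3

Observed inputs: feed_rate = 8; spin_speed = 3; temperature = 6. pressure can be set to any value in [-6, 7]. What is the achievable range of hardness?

-47 to 31

Substituting into the cure_index equation gives cure_index = -2*pressure - 9.
Substituting into the melt_flow equation gives melt_flow = 6*pressure + 17.
This gives hardness = -6*pressure - 5.
Linear in pressure, so extremes are at the endpoints: pressure = -6 gives hardness = 31; pressure = 7 gives hardness = -47.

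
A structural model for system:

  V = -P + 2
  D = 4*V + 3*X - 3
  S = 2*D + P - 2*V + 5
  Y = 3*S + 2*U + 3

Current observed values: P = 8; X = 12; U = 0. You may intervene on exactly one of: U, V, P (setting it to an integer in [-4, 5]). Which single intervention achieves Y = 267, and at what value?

Intervening on U: Y = 2*U + 132. Reaching 267 requires U = 135/2, not an integer.
Intervening on V: Y = 18*V + 240. Reaching 267 requires V = 3/2, not an integer.
Intervening on P: with other inputs at their observed values, Y = -15*P + 252. Solving for 267 gives P = -1, within [-4, 5].

set P = -1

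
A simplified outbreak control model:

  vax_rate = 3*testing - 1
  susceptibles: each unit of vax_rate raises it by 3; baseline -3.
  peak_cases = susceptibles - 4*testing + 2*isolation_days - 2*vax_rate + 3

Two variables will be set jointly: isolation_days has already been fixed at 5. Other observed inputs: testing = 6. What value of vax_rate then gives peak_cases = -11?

With isolation_days held at 5:
Intervening on vax_rate fixes its value directly, overriding its dependence on testing.
Substituting into the peak_cases equation gives peak_cases = vax_rate - 14.
Solve vax_rate - 14 = -11: vax_rate = (-11 + 14) / 1 = 3.

vax_rate = 3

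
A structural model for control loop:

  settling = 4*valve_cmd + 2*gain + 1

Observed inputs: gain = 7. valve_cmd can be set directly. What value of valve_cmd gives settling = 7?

Substituting into the settling equation gives settling = 4*valve_cmd + 15.
Solve 4*valve_cmd + 15 = 7: valve_cmd = (7 - 15) / 4 = -2.

valve_cmd = -2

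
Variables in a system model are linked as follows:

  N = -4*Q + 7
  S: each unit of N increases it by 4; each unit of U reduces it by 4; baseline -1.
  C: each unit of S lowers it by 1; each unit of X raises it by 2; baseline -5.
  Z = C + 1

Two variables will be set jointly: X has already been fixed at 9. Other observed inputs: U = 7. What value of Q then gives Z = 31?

With X held at 9:
Substituting into the S equation gives S = -16*Q - 1.
This gives C = 16*Q + 14.
Substituting into the Z equation gives Z = 16*Q + 15.
Solve 16*Q + 15 = 31: Q = (31 - 15) / 16 = 1.

Q = 1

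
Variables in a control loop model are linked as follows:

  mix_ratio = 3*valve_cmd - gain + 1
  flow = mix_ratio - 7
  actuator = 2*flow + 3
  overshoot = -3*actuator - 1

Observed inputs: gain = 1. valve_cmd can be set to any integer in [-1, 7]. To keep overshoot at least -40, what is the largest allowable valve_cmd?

Substituting into the mix_ratio equation gives mix_ratio = 3*valve_cmd.
Substituting into the flow equation gives flow = 3*valve_cmd - 7.
So actuator = 6*valve_cmd - 11.
overshoot becomes -18*valve_cmd + 32.
Require -18*valve_cmd + 32 ≥ -40, so valve_cmd ≤ 4.
The largest integer in [-1, 7] satisfying this is 4.

valve_cmd = 4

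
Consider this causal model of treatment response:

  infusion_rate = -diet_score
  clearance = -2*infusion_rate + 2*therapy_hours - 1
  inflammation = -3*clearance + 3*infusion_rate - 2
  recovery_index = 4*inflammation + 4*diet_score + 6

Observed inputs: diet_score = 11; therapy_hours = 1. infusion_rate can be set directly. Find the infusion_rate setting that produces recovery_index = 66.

infusion_rate = 1

Intervening on infusion_rate fixes its value directly, overriding its dependence on diet_score.
Substituting into the clearance equation gives clearance = -2*infusion_rate + 1.
Substituting into the inflammation equation gives inflammation = 9*infusion_rate - 5.
Substituting into the recovery_index equation gives recovery_index = 36*infusion_rate + 30.
Solve 36*infusion_rate + 30 = 66: infusion_rate = (66 - 30) / 36 = 1.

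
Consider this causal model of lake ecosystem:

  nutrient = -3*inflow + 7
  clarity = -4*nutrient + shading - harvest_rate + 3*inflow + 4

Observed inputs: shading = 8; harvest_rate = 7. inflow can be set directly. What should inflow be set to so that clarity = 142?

Substituting into the clarity equation gives clarity = 15*inflow - 23.
Solve 15*inflow - 23 = 142: inflow = (142 + 23) / 15 = 11.

inflow = 11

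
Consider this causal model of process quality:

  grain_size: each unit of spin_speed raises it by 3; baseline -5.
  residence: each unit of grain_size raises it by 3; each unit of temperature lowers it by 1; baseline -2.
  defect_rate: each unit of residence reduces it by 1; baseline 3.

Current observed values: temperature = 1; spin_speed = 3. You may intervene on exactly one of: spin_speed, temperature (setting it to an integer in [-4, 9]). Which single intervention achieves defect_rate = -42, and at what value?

set spin_speed = 7

Intervening on spin_speed: with other inputs at their observed values, defect_rate = -9*spin_speed + 21. Solving for -42 gives spin_speed = 7, within [-4, 9].
Intervening on temperature: defect_rate = temperature - 7. Reaching -42 requires temperature = -35, outside [-4, 9].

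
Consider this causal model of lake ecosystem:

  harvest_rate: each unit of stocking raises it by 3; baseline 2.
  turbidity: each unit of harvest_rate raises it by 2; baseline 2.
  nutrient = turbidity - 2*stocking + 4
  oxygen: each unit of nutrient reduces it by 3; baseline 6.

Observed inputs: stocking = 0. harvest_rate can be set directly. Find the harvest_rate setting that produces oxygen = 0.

Intervening on harvest_rate fixes its value directly, overriding its dependence on stocking.
Substituting into the nutrient equation gives nutrient = 2*harvest_rate + 6.
Substituting into the oxygen equation gives oxygen = -6*harvest_rate - 12.
Solve -6*harvest_rate - 12 = 0: harvest_rate = (0 + 12) / -6 = -2.

harvest_rate = -2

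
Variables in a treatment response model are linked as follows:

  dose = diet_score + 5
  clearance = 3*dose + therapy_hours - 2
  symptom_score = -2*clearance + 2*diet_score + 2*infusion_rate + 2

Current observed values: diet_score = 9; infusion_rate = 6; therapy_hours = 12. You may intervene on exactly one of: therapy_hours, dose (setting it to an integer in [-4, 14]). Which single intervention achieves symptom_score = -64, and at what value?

Intervening on therapy_hours: with other inputs at their observed values, symptom_score = -2*therapy_hours - 48. Solving for -64 gives therapy_hours = 8, within [-4, 14].
Intervening on dose: symptom_score = -6*dose + 12. Reaching -64 requires dose = 38/3, not an integer.

set therapy_hours = 8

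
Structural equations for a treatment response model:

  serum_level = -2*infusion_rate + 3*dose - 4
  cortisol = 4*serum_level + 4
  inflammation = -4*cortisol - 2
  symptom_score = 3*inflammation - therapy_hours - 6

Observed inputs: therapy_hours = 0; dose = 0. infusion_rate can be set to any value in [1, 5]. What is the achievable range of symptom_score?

228 to 612

Substituting into the serum_level equation gives serum_level = -2*infusion_rate - 4.
Substituting into the cortisol equation gives cortisol = -8*infusion_rate - 12.
Substituting into the inflammation equation gives inflammation = 32*infusion_rate + 46.
symptom_score becomes 96*infusion_rate + 132.
Linear in infusion_rate, so extremes are at the endpoints: infusion_rate = 1 gives symptom_score = 228; infusion_rate = 5 gives symptom_score = 612.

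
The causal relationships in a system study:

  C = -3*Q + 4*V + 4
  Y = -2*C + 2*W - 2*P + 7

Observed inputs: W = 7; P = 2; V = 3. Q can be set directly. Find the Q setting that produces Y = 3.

Substituting into the C equation gives C = -3*Q + 16.
So Y = 6*Q - 15.
Solve 6*Q - 15 = 3: Q = (3 + 15) / 6 = 3.

Q = 3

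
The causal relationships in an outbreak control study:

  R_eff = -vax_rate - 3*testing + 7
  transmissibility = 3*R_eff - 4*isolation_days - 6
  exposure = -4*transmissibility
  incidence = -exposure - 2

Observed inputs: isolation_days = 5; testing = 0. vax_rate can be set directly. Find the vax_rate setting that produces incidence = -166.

Substituting into the R_eff equation gives R_eff = -vax_rate + 7.
Substituting into the transmissibility equation gives transmissibility = -3*vax_rate - 5.
exposure becomes 12*vax_rate + 20.
Substituting into the incidence equation gives incidence = -12*vax_rate - 22.
Solve -12*vax_rate - 22 = -166: vax_rate = (-166 + 22) / -12 = 12.

vax_rate = 12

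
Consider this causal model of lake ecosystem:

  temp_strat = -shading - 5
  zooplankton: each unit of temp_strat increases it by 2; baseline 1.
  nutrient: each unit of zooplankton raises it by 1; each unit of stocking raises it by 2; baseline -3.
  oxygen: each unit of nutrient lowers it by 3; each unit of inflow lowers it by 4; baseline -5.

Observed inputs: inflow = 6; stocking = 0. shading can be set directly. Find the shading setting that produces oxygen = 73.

Substituting into the zooplankton equation gives zooplankton = -2*shading - 9.
nutrient becomes -2*shading - 12.
Substituting into the oxygen equation gives oxygen = 6*shading + 7.
Solve 6*shading + 7 = 73: shading = (73 - 7) / 6 = 11.

shading = 11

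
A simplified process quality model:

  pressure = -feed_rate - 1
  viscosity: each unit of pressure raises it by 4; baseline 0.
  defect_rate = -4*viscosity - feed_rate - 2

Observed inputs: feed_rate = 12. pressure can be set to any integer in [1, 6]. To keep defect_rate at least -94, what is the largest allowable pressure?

pressure = 5

Intervening on pressure fixes its value directly, overriding its dependence on feed_rate.
Substituting into the defect_rate equation gives defect_rate = -16*pressure - 14.
Require -16*pressure - 14 ≥ -94, so pressure ≤ 5.
The largest integer in [1, 6] satisfying this is 5.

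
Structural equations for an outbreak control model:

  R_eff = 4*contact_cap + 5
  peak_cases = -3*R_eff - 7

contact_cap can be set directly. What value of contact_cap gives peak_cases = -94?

Substituting into the peak_cases equation gives peak_cases = -12*contact_cap - 22.
Solve -12*contact_cap - 22 = -94: contact_cap = (-94 + 22) / -12 = 6.

contact_cap = 6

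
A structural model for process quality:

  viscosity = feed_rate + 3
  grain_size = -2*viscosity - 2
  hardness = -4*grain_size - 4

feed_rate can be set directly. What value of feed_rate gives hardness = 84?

feed_rate = 7

Substituting into the grain_size equation gives grain_size = -2*feed_rate - 8.
Substituting into the hardness equation gives hardness = 8*feed_rate + 28.
Solve 8*feed_rate + 28 = 84: feed_rate = (84 - 28) / 8 = 7.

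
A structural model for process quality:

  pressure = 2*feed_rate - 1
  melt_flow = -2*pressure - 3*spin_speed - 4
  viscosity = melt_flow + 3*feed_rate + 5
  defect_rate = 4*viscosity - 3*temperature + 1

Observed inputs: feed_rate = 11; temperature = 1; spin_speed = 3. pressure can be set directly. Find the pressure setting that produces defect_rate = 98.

pressure = 0

Intervening on pressure fixes its value directly, overriding its dependence on feed_rate.
Substituting into the melt_flow equation gives melt_flow = -2*pressure - 13.
This gives viscosity = -2*pressure + 25.
Substituting into the defect_rate equation gives defect_rate = -8*pressure + 98.
Solve -8*pressure + 98 = 98: pressure = (98 - 98) / -8 = 0.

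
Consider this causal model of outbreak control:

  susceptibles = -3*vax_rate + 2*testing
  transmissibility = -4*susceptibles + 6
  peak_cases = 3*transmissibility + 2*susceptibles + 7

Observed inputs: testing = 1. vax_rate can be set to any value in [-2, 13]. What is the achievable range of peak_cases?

Substituting into the susceptibles equation gives susceptibles = -3*vax_rate + 2.
transmissibility becomes 12*vax_rate - 2.
peak_cases becomes 30*vax_rate + 5.
Linear in vax_rate, so extremes are at the endpoints: vax_rate = -2 gives peak_cases = -55; vax_rate = 13 gives peak_cases = 395.

-55 to 395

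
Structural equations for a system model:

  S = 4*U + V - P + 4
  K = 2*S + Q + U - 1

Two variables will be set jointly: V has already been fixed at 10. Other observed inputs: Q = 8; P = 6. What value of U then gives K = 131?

With V held at 10:
Substituting into the S equation gives S = 4*U + 8.
Substituting into the K equation gives K = 9*U + 23.
Solve 9*U + 23 = 131: U = (131 - 23) / 9 = 12.

U = 12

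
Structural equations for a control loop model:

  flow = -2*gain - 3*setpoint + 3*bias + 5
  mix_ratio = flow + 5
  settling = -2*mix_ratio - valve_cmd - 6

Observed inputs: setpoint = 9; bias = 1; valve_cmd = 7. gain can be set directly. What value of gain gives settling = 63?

Substituting into the flow equation gives flow = -2*gain - 19.
mix_ratio becomes -2*gain - 14.
So settling = 4*gain + 15.
Solve 4*gain + 15 = 63: gain = (63 - 15) / 4 = 12.

gain = 12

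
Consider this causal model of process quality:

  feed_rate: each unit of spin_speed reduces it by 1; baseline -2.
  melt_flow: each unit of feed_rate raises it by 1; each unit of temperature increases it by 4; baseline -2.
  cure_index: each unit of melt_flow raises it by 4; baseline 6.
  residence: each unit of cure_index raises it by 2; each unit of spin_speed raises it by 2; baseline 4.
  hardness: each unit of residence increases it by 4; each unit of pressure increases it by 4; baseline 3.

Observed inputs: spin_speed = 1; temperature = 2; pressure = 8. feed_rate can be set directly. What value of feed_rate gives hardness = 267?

feed_rate = -1

Intervening on feed_rate fixes its value directly, overriding its dependence on spin_speed.
Substituting into the melt_flow equation gives melt_flow = feed_rate + 6.
Substituting into the cure_index equation gives cure_index = 4*feed_rate + 30.
This gives residence = 8*feed_rate + 66.
So hardness = 32*feed_rate + 299.
Solve 32*feed_rate + 299 = 267: feed_rate = (267 - 299) / 32 = -1.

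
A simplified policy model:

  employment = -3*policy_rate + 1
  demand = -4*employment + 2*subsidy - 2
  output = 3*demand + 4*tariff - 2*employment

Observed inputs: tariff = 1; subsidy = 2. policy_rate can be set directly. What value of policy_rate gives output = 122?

Substituting into the demand equation gives demand = 12*policy_rate - 2.
So output = 42*policy_rate - 4.
Solve 42*policy_rate - 4 = 122: policy_rate = (122 + 4) / 42 = 3.

policy_rate = 3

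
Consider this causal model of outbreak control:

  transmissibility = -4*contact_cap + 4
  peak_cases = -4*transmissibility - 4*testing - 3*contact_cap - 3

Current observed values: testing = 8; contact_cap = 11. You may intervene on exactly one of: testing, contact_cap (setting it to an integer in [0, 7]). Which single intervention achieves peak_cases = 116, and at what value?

Intervening on testing: with other inputs at their observed values, peak_cases = -4*testing + 124. Solving for 116 gives testing = 2, within [0, 7].
Intervening on contact_cap: peak_cases = 13*contact_cap - 51. Reaching 116 requires contact_cap = 167/13, not an integer.

set testing = 2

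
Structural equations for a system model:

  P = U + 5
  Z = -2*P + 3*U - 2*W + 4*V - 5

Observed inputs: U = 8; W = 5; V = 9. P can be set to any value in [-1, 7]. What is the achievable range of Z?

31 to 47

Intervening on P fixes its value directly, overriding its dependence on U.
Substituting into the Z equation gives Z = -2*P + 45.
Linear in P, so extremes are at the endpoints: P = -1 gives Z = 47; P = 7 gives Z = 31.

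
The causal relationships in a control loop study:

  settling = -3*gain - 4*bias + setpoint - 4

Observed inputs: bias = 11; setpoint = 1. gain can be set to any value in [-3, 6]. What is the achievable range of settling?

Substituting into the settling equation gives settling = -3*gain - 47.
Linear in gain, so extremes are at the endpoints: gain = -3 gives settling = -38; gain = 6 gives settling = -65.

-65 to -38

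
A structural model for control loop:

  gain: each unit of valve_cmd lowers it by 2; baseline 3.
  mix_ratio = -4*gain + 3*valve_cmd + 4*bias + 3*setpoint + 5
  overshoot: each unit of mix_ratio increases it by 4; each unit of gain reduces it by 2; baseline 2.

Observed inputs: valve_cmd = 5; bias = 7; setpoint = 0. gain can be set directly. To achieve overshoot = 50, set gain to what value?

Intervening on gain fixes its value directly, overriding its dependence on valve_cmd.
Substituting into the mix_ratio equation gives mix_ratio = -4*gain + 48.
So overshoot = -18*gain + 194.
Solve -18*gain + 194 = 50: gain = (50 - 194) / -18 = 8.

gain = 8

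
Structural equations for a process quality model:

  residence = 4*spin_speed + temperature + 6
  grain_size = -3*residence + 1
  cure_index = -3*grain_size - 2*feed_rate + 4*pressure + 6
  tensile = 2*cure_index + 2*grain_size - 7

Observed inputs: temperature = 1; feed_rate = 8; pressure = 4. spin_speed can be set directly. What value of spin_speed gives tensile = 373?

spin_speed = 6

Substituting into the residence equation gives residence = 4*spin_speed + 7.
Substituting into the grain_size equation gives grain_size = -12*spin_speed - 20.
So cure_index = 36*spin_speed + 66.
Substituting into the tensile equation gives tensile = 48*spin_speed + 85.
Solve 48*spin_speed + 85 = 373: spin_speed = (373 - 85) / 48 = 6.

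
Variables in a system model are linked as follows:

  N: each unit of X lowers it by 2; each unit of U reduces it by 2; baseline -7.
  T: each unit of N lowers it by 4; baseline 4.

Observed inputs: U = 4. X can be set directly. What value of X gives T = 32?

Substituting into the N equation gives N = -2*X - 15.
This gives T = 8*X + 64.
Solve 8*X + 64 = 32: X = (32 - 64) / 8 = -4.

X = -4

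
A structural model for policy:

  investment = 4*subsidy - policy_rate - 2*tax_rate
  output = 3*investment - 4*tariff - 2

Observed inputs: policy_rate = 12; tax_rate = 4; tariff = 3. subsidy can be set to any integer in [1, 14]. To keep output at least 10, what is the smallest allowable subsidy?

Substituting into the investment equation gives investment = 4*subsidy - 20.
output becomes 12*subsidy - 74.
Require 12*subsidy - 74 ≥ 10, so subsidy ≥ 7.
The smallest integer in [1, 14] satisfying this is 7.

subsidy = 7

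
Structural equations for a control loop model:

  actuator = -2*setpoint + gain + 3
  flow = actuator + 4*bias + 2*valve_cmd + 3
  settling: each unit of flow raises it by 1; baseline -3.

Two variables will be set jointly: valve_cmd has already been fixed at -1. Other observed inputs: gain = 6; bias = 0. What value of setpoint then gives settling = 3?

With valve_cmd held at -1:
Substituting into the actuator equation gives actuator = -2*setpoint + 9.
This gives flow = -2*setpoint + 10.
This gives settling = -2*setpoint + 7.
Solve -2*setpoint + 7 = 3: setpoint = (3 - 7) / -2 = 2.

setpoint = 2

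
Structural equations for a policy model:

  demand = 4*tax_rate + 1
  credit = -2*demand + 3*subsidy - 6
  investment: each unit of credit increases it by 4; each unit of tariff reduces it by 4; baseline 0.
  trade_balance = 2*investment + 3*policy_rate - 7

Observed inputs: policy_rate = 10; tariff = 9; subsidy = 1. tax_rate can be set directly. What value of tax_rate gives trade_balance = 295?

tax_rate = -6

Substituting into the credit equation gives credit = -8*tax_rate - 5.
This gives investment = -32*tax_rate - 56.
Substituting into the trade_balance equation gives trade_balance = -64*tax_rate - 89.
Solve -64*tax_rate - 89 = 295: tax_rate = (295 + 89) / -64 = -6.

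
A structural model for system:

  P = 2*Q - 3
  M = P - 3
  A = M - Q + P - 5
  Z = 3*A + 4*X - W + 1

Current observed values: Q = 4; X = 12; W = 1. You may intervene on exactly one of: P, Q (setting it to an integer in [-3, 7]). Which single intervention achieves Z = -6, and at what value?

set P = -3

Intervening on P: with other inputs at their observed values, Z = 6*P + 12. Solving for -6 gives P = -3, within [-3, 7].
Intervening on Q: Z = 9*Q + 6. Reaching -6 requires Q = -4/3, not an integer.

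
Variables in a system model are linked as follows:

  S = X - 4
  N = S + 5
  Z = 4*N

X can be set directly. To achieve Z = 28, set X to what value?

Substituting into the N equation gives N = X + 1.
So Z = 4*X + 4.
Solve 4*X + 4 = 28: X = (28 - 4) / 4 = 6.

X = 6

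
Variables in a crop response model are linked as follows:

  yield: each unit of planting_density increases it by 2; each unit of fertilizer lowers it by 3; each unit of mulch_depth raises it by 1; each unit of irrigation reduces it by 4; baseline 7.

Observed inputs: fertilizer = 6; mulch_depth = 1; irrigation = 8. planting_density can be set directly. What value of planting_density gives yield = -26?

planting_density = 8

Substituting into the yield equation gives yield = 2*planting_density - 42.
Solve 2*planting_density - 42 = -26: planting_density = (-26 + 42) / 2 = 8.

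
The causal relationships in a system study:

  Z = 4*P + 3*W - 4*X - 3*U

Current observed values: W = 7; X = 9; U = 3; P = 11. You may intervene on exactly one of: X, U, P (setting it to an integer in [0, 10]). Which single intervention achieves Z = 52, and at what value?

Intervening on X: with other inputs at their observed values, Z = -4*X + 56. Solving for 52 gives X = 1, within [0, 10].
Intervening on U: Z = -3*U + 29. Reaching 52 requires U = -23/3, not an integer.
Intervening on P: Z = 4*P - 24. Reaching 52 requires P = 19, outside [0, 10].

set X = 1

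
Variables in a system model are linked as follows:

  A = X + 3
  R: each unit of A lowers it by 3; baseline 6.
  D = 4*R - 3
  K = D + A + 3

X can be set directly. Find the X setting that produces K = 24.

Substituting into the R equation gives R = -3*X - 3.
Substituting into the D equation gives D = -12*X - 15.
K becomes -11*X - 9.
Solve -11*X - 9 = 24: X = (24 + 9) / -11 = -3.

X = -3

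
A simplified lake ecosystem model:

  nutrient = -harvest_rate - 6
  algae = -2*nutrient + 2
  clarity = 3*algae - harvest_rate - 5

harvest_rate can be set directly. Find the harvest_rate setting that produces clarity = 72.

harvest_rate = 7

Substituting into the algae equation gives algae = 2*harvest_rate + 14.
Substituting into the clarity equation gives clarity = 5*harvest_rate + 37.
Solve 5*harvest_rate + 37 = 72: harvest_rate = (72 - 37) / 5 = 7.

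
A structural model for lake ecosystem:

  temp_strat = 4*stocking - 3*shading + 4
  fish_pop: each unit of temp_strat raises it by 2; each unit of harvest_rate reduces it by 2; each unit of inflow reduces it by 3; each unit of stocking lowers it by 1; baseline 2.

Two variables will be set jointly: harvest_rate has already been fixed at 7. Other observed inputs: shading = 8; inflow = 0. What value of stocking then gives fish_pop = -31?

With harvest_rate held at 7:
Substituting into the temp_strat equation gives temp_strat = 4*stocking - 20.
Substituting into the fish_pop equation gives fish_pop = 7*stocking - 52.
Solve 7*stocking - 52 = -31: stocking = (-31 + 52) / 7 = 3.

stocking = 3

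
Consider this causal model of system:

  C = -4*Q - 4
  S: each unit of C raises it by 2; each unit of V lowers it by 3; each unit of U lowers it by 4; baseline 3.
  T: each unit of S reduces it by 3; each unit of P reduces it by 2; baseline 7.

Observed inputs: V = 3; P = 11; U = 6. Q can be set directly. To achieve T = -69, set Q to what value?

Substituting into the S equation gives S = -8*Q - 38.
So T = 24*Q + 99.
Solve 24*Q + 99 = -69: Q = (-69 - 99) / 24 = -7.

Q = -7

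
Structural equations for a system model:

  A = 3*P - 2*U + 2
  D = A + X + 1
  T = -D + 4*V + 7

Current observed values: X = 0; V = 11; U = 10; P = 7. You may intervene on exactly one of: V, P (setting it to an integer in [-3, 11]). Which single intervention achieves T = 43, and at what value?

set V = 10

Intervening on V: with other inputs at their observed values, T = 4*V + 3. Solving for 43 gives V = 10, within [-3, 11].
Intervening on P: T = -3*P + 68. Reaching 43 requires P = 25/3, not an integer.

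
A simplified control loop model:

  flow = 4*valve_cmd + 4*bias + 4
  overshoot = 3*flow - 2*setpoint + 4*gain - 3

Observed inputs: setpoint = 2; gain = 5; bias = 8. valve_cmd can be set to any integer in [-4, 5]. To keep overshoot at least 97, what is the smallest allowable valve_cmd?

Substituting into the flow equation gives flow = 4*valve_cmd + 36.
Substituting into the overshoot equation gives overshoot = 12*valve_cmd + 121.
Require 12*valve_cmd + 121 ≥ 97, so valve_cmd ≥ -2.
The smallest integer in [-4, 5] satisfying this is -2.

valve_cmd = -2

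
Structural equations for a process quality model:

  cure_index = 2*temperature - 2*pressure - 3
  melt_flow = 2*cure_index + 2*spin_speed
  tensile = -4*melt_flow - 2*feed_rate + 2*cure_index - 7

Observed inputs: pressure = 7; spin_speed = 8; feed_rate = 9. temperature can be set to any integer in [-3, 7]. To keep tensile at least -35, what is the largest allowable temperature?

Substituting into the cure_index equation gives cure_index = 2*temperature - 17.
Substituting into the melt_flow equation gives melt_flow = 4*temperature - 18.
So tensile = -12*temperature + 13.
Require -12*temperature + 13 ≥ -35, so temperature ≤ 4.
The largest integer in [-3, 7] satisfying this is 4.

temperature = 4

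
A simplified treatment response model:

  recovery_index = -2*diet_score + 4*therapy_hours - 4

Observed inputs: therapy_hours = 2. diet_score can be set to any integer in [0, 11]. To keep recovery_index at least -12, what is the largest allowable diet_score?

diet_score = 8

Substituting into the recovery_index equation gives recovery_index = -2*diet_score + 4.
Require -2*diet_score + 4 ≥ -12, so diet_score ≤ 8.
The largest integer in [0, 11] satisfying this is 8.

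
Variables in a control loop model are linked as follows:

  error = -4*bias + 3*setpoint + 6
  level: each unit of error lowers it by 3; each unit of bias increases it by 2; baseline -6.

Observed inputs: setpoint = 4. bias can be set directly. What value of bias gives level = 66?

Substituting into the error equation gives error = -4*bias + 18.
Substituting into the level equation gives level = 14*bias - 60.
Solve 14*bias - 60 = 66: bias = (66 + 60) / 14 = 9.

bias = 9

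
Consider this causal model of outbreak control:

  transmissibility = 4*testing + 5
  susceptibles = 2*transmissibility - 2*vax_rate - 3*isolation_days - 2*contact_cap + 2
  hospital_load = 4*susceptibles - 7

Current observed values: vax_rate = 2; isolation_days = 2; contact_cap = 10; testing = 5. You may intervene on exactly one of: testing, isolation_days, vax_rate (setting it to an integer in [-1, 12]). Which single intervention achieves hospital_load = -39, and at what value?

set isolation_days = 12

Intervening on testing: hospital_load = 32*testing - 79. Reaching -39 requires testing = 5/4, not an integer.
Intervening on isolation_days: with other inputs at their observed values, hospital_load = -12*isolation_days + 105. Solving for -39 gives isolation_days = 12, within [-1, 12].
Intervening on vax_rate: hospital_load = -8*vax_rate + 97. Reaching -39 requires vax_rate = 17, outside [-1, 12].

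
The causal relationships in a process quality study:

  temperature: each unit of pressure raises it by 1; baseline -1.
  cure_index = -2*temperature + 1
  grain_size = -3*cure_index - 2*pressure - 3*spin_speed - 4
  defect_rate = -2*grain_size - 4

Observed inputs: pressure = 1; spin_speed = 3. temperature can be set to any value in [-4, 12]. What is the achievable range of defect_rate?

Intervening on temperature fixes its value directly, overriding its dependence on pressure.
Substituting into the grain_size equation gives grain_size = 6*temperature - 18.
Substituting into the defect_rate equation gives defect_rate = -12*temperature + 32.
Linear in temperature, so extremes are at the endpoints: temperature = -4 gives defect_rate = 80; temperature = 12 gives defect_rate = -112.

-112 to 80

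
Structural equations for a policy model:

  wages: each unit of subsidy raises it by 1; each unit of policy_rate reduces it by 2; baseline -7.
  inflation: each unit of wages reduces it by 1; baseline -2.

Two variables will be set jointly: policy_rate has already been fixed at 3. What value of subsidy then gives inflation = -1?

With policy_rate held at 3:
Substituting into the wages equation gives wages = subsidy - 13.
So inflation = -subsidy + 11.
Solve -subsidy + 11 = -1: subsidy = (-1 - 11) / -1 = 12.

subsidy = 12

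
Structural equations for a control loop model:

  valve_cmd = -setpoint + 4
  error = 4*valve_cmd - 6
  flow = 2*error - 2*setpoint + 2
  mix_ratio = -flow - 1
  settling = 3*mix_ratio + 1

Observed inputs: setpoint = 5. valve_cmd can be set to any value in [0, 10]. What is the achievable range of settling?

Intervening on valve_cmd fixes its value directly, overriding its dependence on setpoint.
Substituting into the flow equation gives flow = 8*valve_cmd - 20.
mix_ratio becomes -8*valve_cmd + 19.
Substituting into the settling equation gives settling = -24*valve_cmd + 58.
Linear in valve_cmd, so extremes are at the endpoints: valve_cmd = 0 gives settling = 58; valve_cmd = 10 gives settling = -182.

-182 to 58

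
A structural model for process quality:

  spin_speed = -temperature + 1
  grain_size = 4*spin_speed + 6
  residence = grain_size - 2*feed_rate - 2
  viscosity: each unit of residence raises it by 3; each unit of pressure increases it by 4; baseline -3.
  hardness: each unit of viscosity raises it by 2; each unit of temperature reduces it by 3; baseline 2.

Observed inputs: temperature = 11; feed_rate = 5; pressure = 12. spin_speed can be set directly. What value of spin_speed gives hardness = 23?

Intervening on spin_speed fixes its value directly, overriding its dependence on temperature.
Substituting into the residence equation gives residence = 4*spin_speed - 6.
Substituting into the viscosity equation gives viscosity = 12*spin_speed + 27.
Substituting into the hardness equation gives hardness = 24*spin_speed + 23.
Solve 24*spin_speed + 23 = 23: spin_speed = (23 - 23) / 24 = 0.

spin_speed = 0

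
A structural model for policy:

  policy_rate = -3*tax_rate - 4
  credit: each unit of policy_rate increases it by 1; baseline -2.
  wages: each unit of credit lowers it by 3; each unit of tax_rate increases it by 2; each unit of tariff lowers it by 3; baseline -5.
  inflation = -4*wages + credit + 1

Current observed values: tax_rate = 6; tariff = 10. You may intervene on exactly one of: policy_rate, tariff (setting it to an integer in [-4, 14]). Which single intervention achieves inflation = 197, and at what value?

set policy_rate = 10

Intervening on policy_rate: with other inputs at their observed values, inflation = 13*policy_rate + 67. Solving for 197 gives policy_rate = 10, within [-4, 14].
Intervening on tariff: inflation = 12*tariff - 339. Reaching 197 requires tariff = 134/3, not an integer.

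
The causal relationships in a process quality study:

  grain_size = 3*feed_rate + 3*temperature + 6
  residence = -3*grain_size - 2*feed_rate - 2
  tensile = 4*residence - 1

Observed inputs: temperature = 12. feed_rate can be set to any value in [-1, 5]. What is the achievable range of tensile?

-733 to -469

Substituting into the grain_size equation gives grain_size = 3*feed_rate + 42.
Substituting into the residence equation gives residence = -11*feed_rate - 128.
Substituting into the tensile equation gives tensile = -44*feed_rate - 513.
Linear in feed_rate, so extremes are at the endpoints: feed_rate = -1 gives tensile = -469; feed_rate = 5 gives tensile = -733.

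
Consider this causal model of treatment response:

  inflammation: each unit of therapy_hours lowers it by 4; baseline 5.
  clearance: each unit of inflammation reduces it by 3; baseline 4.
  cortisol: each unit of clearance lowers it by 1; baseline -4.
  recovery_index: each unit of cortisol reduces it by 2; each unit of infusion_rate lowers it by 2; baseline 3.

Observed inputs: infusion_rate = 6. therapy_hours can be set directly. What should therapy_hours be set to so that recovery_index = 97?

therapy_hours = 5

Substituting into the clearance equation gives clearance = 12*therapy_hours - 11.
Substituting into the cortisol equation gives cortisol = -12*therapy_hours + 7.
So recovery_index = 24*therapy_hours - 23.
Solve 24*therapy_hours - 23 = 97: therapy_hours = (97 + 23) / 24 = 5.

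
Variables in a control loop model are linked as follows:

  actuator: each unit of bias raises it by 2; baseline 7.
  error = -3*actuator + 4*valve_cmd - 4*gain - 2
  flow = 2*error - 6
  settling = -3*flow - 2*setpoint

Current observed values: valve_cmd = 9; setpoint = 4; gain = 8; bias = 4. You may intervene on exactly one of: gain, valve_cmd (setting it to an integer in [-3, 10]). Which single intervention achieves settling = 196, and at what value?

set gain = 5

Intervening on gain: with other inputs at their observed values, settling = 24*gain + 76. Solving for 196 gives gain = 5, within [-3, 10].
Intervening on valve_cmd: settling = -24*valve_cmd + 484. Reaching 196 requires valve_cmd = 12, outside [-3, 10].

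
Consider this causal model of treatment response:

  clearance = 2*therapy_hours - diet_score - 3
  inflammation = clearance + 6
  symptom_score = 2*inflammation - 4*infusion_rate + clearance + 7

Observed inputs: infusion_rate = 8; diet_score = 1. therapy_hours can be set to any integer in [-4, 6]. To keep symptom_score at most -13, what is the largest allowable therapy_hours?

therapy_hours = 2

Substituting into the clearance equation gives clearance = 2*therapy_hours - 4.
inflammation becomes 2*therapy_hours + 2.
Substituting into the symptom_score equation gives symptom_score = 6*therapy_hours - 25.
Require 6*therapy_hours - 25 ≤ -13, so therapy_hours ≤ 2.
The largest integer in [-4, 6] satisfying this is 2.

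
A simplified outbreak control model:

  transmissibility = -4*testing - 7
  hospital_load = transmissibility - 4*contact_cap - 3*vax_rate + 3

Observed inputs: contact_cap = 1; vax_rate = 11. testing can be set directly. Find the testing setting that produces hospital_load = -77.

testing = 9

Substituting into the hospital_load equation gives hospital_load = -4*testing - 41.
Solve -4*testing - 41 = -77: testing = (-77 + 41) / -4 = 9.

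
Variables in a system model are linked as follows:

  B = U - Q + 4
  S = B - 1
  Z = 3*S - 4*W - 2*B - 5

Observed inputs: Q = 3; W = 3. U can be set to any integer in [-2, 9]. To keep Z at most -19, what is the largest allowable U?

Substituting into the B equation gives B = U + 1.
So S = U.
This gives Z = U - 19.
Require U - 19 ≤ -19, so U ≤ 0.
The largest integer in [-2, 9] satisfying this is 0.

U = 0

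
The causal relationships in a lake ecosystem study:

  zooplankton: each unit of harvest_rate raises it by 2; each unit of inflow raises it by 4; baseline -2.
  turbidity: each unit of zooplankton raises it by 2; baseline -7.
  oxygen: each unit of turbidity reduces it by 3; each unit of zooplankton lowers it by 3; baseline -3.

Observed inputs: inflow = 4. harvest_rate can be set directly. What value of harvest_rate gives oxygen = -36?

harvest_rate = -4

Substituting into the zooplankton equation gives zooplankton = 2*harvest_rate + 14.
Substituting into the turbidity equation gives turbidity = 4*harvest_rate + 21.
Substituting into the oxygen equation gives oxygen = -18*harvest_rate - 108.
Solve -18*harvest_rate - 108 = -36: harvest_rate = (-36 + 108) / -18 = -4.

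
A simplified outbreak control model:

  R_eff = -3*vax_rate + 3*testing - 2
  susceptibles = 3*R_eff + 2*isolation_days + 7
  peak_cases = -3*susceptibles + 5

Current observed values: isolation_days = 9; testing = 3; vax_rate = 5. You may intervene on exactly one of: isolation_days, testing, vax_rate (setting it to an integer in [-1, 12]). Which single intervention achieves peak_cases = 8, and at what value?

Intervening on isolation_days: with other inputs at their observed values, peak_cases = -6*isolation_days + 56. Solving for 8 gives isolation_days = 8, within [-1, 12].
Intervening on testing: peak_cases = -27*testing + 83. Reaching 8 requires testing = 25/9, not an integer.
Intervening on vax_rate: peak_cases = 27*vax_rate - 133. Reaching 8 requires vax_rate = 47/9, not an integer.

set isolation_days = 8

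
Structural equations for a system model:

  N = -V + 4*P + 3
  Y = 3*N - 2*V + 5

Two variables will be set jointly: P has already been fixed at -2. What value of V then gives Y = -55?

V = 9

With P held at -2:
Substituting into the N equation gives N = -V - 5.
Substituting into the Y equation gives Y = -5*V - 10.
Solve -5*V - 10 = -55: V = (-55 + 10) / -5 = 9.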